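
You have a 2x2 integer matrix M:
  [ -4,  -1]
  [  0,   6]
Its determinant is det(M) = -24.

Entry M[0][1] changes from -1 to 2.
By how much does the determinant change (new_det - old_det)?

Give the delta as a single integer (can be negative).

Cofactor C_01 = 0
Entry delta = 2 - -1 = 3
Det delta = entry_delta * cofactor = 3 * 0 = 0

Answer: 0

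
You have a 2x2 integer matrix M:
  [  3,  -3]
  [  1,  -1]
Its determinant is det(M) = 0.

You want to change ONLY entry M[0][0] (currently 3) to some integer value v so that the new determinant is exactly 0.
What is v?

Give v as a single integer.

det is linear in entry M[0][0]: det = old_det + (v - 3) * C_00
Cofactor C_00 = -1
Want det = 0: 0 + (v - 3) * -1 = 0
  (v - 3) = 0 / -1 = 0
  v = 3 + (0) = 3

Answer: 3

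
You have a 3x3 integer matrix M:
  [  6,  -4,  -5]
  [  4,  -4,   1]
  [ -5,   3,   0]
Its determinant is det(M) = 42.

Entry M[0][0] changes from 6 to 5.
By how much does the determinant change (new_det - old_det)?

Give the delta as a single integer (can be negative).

Cofactor C_00 = -3
Entry delta = 5 - 6 = -1
Det delta = entry_delta * cofactor = -1 * -3 = 3

Answer: 3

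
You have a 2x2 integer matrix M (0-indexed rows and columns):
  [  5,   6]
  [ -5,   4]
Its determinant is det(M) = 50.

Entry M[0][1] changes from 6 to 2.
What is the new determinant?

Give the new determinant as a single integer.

Answer: 30

Derivation:
det is linear in row 0: changing M[0][1] by delta changes det by delta * cofactor(0,1).
Cofactor C_01 = (-1)^(0+1) * minor(0,1) = 5
Entry delta = 2 - 6 = -4
Det delta = -4 * 5 = -20
New det = 50 + -20 = 30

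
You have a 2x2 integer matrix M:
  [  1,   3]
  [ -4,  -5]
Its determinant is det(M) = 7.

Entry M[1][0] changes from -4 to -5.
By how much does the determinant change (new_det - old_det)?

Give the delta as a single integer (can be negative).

Cofactor C_10 = -3
Entry delta = -5 - -4 = -1
Det delta = entry_delta * cofactor = -1 * -3 = 3

Answer: 3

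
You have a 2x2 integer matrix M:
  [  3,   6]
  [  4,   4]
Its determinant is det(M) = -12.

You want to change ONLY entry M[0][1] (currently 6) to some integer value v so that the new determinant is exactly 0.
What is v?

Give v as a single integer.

det is linear in entry M[0][1]: det = old_det + (v - 6) * C_01
Cofactor C_01 = -4
Want det = 0: -12 + (v - 6) * -4 = 0
  (v - 6) = 12 / -4 = -3
  v = 6 + (-3) = 3

Answer: 3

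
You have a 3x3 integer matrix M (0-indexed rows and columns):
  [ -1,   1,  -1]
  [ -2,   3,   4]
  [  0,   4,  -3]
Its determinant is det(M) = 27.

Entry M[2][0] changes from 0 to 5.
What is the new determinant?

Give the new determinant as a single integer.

det is linear in row 2: changing M[2][0] by delta changes det by delta * cofactor(2,0).
Cofactor C_20 = (-1)^(2+0) * minor(2,0) = 7
Entry delta = 5 - 0 = 5
Det delta = 5 * 7 = 35
New det = 27 + 35 = 62

Answer: 62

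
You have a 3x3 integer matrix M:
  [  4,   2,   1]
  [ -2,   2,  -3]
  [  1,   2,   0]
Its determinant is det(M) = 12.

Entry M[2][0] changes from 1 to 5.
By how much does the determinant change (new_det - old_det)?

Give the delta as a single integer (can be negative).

Answer: -32

Derivation:
Cofactor C_20 = -8
Entry delta = 5 - 1 = 4
Det delta = entry_delta * cofactor = 4 * -8 = -32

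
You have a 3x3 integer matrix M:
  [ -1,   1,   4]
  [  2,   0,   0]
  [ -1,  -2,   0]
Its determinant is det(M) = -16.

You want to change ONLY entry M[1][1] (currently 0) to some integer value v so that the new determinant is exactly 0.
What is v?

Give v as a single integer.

det is linear in entry M[1][1]: det = old_det + (v - 0) * C_11
Cofactor C_11 = 4
Want det = 0: -16 + (v - 0) * 4 = 0
  (v - 0) = 16 / 4 = 4
  v = 0 + (4) = 4

Answer: 4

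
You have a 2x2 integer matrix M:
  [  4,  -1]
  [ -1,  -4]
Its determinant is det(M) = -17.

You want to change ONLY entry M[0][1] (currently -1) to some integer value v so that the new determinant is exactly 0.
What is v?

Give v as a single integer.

Answer: 16

Derivation:
det is linear in entry M[0][1]: det = old_det + (v - -1) * C_01
Cofactor C_01 = 1
Want det = 0: -17 + (v - -1) * 1 = 0
  (v - -1) = 17 / 1 = 17
  v = -1 + (17) = 16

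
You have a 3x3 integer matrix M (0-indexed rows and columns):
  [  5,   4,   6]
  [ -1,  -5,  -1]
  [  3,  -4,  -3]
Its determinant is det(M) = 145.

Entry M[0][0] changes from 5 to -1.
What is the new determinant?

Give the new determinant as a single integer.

det is linear in row 0: changing M[0][0] by delta changes det by delta * cofactor(0,0).
Cofactor C_00 = (-1)^(0+0) * minor(0,0) = 11
Entry delta = -1 - 5 = -6
Det delta = -6 * 11 = -66
New det = 145 + -66 = 79

Answer: 79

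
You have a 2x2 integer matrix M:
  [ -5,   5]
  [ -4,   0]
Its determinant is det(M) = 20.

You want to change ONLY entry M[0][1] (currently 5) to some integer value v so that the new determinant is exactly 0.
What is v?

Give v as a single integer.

Answer: 0

Derivation:
det is linear in entry M[0][1]: det = old_det + (v - 5) * C_01
Cofactor C_01 = 4
Want det = 0: 20 + (v - 5) * 4 = 0
  (v - 5) = -20 / 4 = -5
  v = 5 + (-5) = 0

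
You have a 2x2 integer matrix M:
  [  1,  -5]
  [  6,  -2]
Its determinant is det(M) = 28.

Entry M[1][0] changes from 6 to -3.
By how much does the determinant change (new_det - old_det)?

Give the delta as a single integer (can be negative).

Cofactor C_10 = 5
Entry delta = -3 - 6 = -9
Det delta = entry_delta * cofactor = -9 * 5 = -45

Answer: -45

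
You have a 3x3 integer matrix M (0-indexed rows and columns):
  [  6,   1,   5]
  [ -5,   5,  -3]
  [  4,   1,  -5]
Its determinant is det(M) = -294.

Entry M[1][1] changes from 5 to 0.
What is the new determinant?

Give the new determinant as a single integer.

det is linear in row 1: changing M[1][1] by delta changes det by delta * cofactor(1,1).
Cofactor C_11 = (-1)^(1+1) * minor(1,1) = -50
Entry delta = 0 - 5 = -5
Det delta = -5 * -50 = 250
New det = -294 + 250 = -44

Answer: -44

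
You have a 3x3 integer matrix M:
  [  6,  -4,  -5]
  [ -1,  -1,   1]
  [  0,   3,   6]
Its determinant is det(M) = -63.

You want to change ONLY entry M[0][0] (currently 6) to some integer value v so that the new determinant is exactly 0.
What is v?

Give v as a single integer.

Answer: -1

Derivation:
det is linear in entry M[0][0]: det = old_det + (v - 6) * C_00
Cofactor C_00 = -9
Want det = 0: -63 + (v - 6) * -9 = 0
  (v - 6) = 63 / -9 = -7
  v = 6 + (-7) = -1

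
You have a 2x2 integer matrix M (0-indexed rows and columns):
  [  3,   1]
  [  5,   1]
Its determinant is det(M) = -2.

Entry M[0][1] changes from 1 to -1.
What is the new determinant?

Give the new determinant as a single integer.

Answer: 8

Derivation:
det is linear in row 0: changing M[0][1] by delta changes det by delta * cofactor(0,1).
Cofactor C_01 = (-1)^(0+1) * minor(0,1) = -5
Entry delta = -1 - 1 = -2
Det delta = -2 * -5 = 10
New det = -2 + 10 = 8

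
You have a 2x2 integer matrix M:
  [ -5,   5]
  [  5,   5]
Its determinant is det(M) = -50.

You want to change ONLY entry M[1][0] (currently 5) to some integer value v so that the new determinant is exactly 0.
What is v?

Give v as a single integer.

Answer: -5

Derivation:
det is linear in entry M[1][0]: det = old_det + (v - 5) * C_10
Cofactor C_10 = -5
Want det = 0: -50 + (v - 5) * -5 = 0
  (v - 5) = 50 / -5 = -10
  v = 5 + (-10) = -5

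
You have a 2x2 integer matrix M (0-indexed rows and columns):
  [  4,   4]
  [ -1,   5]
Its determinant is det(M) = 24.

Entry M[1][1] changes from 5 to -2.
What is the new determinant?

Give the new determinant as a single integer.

Answer: -4

Derivation:
det is linear in row 1: changing M[1][1] by delta changes det by delta * cofactor(1,1).
Cofactor C_11 = (-1)^(1+1) * minor(1,1) = 4
Entry delta = -2 - 5 = -7
Det delta = -7 * 4 = -28
New det = 24 + -28 = -4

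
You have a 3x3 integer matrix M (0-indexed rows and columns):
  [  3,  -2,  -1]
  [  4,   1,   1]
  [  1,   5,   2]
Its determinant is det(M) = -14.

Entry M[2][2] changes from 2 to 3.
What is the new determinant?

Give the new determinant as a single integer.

Answer: -3

Derivation:
det is linear in row 2: changing M[2][2] by delta changes det by delta * cofactor(2,2).
Cofactor C_22 = (-1)^(2+2) * minor(2,2) = 11
Entry delta = 3 - 2 = 1
Det delta = 1 * 11 = 11
New det = -14 + 11 = -3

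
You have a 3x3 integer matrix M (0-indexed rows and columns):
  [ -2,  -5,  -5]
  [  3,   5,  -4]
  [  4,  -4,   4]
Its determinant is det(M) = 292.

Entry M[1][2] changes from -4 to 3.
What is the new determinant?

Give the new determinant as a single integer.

det is linear in row 1: changing M[1][2] by delta changes det by delta * cofactor(1,2).
Cofactor C_12 = (-1)^(1+2) * minor(1,2) = -28
Entry delta = 3 - -4 = 7
Det delta = 7 * -28 = -196
New det = 292 + -196 = 96

Answer: 96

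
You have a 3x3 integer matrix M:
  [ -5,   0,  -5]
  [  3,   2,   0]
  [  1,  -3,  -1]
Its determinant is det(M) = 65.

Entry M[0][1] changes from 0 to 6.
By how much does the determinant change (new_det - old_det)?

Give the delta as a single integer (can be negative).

Cofactor C_01 = 3
Entry delta = 6 - 0 = 6
Det delta = entry_delta * cofactor = 6 * 3 = 18

Answer: 18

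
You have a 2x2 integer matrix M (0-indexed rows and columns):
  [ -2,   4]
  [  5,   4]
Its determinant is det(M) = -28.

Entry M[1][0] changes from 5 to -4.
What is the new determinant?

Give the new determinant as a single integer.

det is linear in row 1: changing M[1][0] by delta changes det by delta * cofactor(1,0).
Cofactor C_10 = (-1)^(1+0) * minor(1,0) = -4
Entry delta = -4 - 5 = -9
Det delta = -9 * -4 = 36
New det = -28 + 36 = 8

Answer: 8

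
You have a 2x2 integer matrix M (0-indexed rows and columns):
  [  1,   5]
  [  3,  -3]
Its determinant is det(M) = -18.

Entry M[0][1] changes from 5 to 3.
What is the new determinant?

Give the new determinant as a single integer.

Answer: -12

Derivation:
det is linear in row 0: changing M[0][1] by delta changes det by delta * cofactor(0,1).
Cofactor C_01 = (-1)^(0+1) * minor(0,1) = -3
Entry delta = 3 - 5 = -2
Det delta = -2 * -3 = 6
New det = -18 + 6 = -12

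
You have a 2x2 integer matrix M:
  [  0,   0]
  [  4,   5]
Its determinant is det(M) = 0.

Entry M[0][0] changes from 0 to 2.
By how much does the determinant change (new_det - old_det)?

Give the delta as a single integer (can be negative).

Cofactor C_00 = 5
Entry delta = 2 - 0 = 2
Det delta = entry_delta * cofactor = 2 * 5 = 10

Answer: 10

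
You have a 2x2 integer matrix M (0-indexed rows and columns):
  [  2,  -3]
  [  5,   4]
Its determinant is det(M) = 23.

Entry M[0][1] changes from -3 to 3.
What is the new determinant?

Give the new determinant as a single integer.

Answer: -7

Derivation:
det is linear in row 0: changing M[0][1] by delta changes det by delta * cofactor(0,1).
Cofactor C_01 = (-1)^(0+1) * minor(0,1) = -5
Entry delta = 3 - -3 = 6
Det delta = 6 * -5 = -30
New det = 23 + -30 = -7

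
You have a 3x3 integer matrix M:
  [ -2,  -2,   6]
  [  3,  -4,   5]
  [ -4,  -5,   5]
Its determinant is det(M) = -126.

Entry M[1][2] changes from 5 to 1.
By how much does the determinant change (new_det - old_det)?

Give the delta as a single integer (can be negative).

Cofactor C_12 = -2
Entry delta = 1 - 5 = -4
Det delta = entry_delta * cofactor = -4 * -2 = 8

Answer: 8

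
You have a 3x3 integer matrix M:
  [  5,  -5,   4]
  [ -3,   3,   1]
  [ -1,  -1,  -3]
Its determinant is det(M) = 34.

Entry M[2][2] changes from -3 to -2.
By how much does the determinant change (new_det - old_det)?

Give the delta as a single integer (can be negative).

Answer: 0

Derivation:
Cofactor C_22 = 0
Entry delta = -2 - -3 = 1
Det delta = entry_delta * cofactor = 1 * 0 = 0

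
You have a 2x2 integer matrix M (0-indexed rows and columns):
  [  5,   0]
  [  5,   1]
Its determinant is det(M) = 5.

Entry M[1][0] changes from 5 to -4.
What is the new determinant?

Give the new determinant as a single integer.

det is linear in row 1: changing M[1][0] by delta changes det by delta * cofactor(1,0).
Cofactor C_10 = (-1)^(1+0) * minor(1,0) = 0
Entry delta = -4 - 5 = -9
Det delta = -9 * 0 = 0
New det = 5 + 0 = 5

Answer: 5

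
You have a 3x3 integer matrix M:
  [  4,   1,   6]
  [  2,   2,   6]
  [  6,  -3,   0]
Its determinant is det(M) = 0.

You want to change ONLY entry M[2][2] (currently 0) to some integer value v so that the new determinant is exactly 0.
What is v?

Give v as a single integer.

Answer: 0

Derivation:
det is linear in entry M[2][2]: det = old_det + (v - 0) * C_22
Cofactor C_22 = 6
Want det = 0: 0 + (v - 0) * 6 = 0
  (v - 0) = 0 / 6 = 0
  v = 0 + (0) = 0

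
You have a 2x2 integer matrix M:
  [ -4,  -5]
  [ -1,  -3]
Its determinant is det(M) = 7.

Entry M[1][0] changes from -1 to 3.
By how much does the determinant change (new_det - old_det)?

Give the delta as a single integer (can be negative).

Cofactor C_10 = 5
Entry delta = 3 - -1 = 4
Det delta = entry_delta * cofactor = 4 * 5 = 20

Answer: 20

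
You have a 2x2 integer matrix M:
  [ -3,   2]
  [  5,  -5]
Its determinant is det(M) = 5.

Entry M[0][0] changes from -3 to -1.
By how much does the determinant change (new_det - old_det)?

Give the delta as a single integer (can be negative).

Cofactor C_00 = -5
Entry delta = -1 - -3 = 2
Det delta = entry_delta * cofactor = 2 * -5 = -10

Answer: -10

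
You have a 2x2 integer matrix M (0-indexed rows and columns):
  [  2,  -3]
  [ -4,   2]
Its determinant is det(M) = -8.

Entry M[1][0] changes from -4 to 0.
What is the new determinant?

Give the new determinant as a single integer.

det is linear in row 1: changing M[1][0] by delta changes det by delta * cofactor(1,0).
Cofactor C_10 = (-1)^(1+0) * minor(1,0) = 3
Entry delta = 0 - -4 = 4
Det delta = 4 * 3 = 12
New det = -8 + 12 = 4

Answer: 4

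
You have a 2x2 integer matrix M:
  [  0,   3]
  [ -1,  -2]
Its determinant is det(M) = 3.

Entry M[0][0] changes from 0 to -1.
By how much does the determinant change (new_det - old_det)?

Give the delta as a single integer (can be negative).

Answer: 2

Derivation:
Cofactor C_00 = -2
Entry delta = -1 - 0 = -1
Det delta = entry_delta * cofactor = -1 * -2 = 2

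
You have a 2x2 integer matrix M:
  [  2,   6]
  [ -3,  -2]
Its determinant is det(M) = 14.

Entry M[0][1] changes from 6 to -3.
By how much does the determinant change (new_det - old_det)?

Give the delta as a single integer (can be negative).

Cofactor C_01 = 3
Entry delta = -3 - 6 = -9
Det delta = entry_delta * cofactor = -9 * 3 = -27

Answer: -27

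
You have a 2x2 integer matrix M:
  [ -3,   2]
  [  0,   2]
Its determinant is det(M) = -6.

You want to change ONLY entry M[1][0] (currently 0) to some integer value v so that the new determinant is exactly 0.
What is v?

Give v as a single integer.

Answer: -3

Derivation:
det is linear in entry M[1][0]: det = old_det + (v - 0) * C_10
Cofactor C_10 = -2
Want det = 0: -6 + (v - 0) * -2 = 0
  (v - 0) = 6 / -2 = -3
  v = 0 + (-3) = -3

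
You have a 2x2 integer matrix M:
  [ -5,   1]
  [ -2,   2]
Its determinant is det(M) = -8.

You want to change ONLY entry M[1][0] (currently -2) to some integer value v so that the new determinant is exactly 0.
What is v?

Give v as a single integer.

Answer: -10

Derivation:
det is linear in entry M[1][0]: det = old_det + (v - -2) * C_10
Cofactor C_10 = -1
Want det = 0: -8 + (v - -2) * -1 = 0
  (v - -2) = 8 / -1 = -8
  v = -2 + (-8) = -10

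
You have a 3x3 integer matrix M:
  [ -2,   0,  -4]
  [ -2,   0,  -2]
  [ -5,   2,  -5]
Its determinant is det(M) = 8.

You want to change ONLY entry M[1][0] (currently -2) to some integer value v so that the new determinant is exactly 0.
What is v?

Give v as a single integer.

Answer: -1

Derivation:
det is linear in entry M[1][0]: det = old_det + (v - -2) * C_10
Cofactor C_10 = -8
Want det = 0: 8 + (v - -2) * -8 = 0
  (v - -2) = -8 / -8 = 1
  v = -2 + (1) = -1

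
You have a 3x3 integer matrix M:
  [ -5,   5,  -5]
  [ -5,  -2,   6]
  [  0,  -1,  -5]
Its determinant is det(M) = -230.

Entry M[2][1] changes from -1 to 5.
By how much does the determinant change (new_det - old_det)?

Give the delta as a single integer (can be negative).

Answer: 330

Derivation:
Cofactor C_21 = 55
Entry delta = 5 - -1 = 6
Det delta = entry_delta * cofactor = 6 * 55 = 330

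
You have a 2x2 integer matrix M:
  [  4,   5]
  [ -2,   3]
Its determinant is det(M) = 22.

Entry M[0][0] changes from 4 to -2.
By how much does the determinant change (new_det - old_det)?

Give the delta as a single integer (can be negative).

Answer: -18

Derivation:
Cofactor C_00 = 3
Entry delta = -2 - 4 = -6
Det delta = entry_delta * cofactor = -6 * 3 = -18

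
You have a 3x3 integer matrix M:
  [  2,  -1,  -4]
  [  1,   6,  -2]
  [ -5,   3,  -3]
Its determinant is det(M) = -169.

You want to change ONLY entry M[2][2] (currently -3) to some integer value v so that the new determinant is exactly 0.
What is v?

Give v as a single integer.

det is linear in entry M[2][2]: det = old_det + (v - -3) * C_22
Cofactor C_22 = 13
Want det = 0: -169 + (v - -3) * 13 = 0
  (v - -3) = 169 / 13 = 13
  v = -3 + (13) = 10

Answer: 10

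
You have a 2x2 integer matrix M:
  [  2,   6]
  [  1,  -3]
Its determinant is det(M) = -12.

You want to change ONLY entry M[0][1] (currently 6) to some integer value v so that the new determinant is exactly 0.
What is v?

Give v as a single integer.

det is linear in entry M[0][1]: det = old_det + (v - 6) * C_01
Cofactor C_01 = -1
Want det = 0: -12 + (v - 6) * -1 = 0
  (v - 6) = 12 / -1 = -12
  v = 6 + (-12) = -6

Answer: -6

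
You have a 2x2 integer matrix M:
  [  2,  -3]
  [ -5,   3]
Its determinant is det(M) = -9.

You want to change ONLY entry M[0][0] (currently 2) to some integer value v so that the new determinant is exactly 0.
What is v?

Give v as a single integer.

Answer: 5

Derivation:
det is linear in entry M[0][0]: det = old_det + (v - 2) * C_00
Cofactor C_00 = 3
Want det = 0: -9 + (v - 2) * 3 = 0
  (v - 2) = 9 / 3 = 3
  v = 2 + (3) = 5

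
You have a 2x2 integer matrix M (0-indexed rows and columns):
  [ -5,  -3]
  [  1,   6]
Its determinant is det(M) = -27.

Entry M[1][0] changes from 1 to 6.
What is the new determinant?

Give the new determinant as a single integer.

Answer: -12

Derivation:
det is linear in row 1: changing M[1][0] by delta changes det by delta * cofactor(1,0).
Cofactor C_10 = (-1)^(1+0) * minor(1,0) = 3
Entry delta = 6 - 1 = 5
Det delta = 5 * 3 = 15
New det = -27 + 15 = -12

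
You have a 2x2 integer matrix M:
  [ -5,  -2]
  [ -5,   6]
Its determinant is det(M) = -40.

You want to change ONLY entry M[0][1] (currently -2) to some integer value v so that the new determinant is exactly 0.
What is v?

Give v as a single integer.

Answer: 6

Derivation:
det is linear in entry M[0][1]: det = old_det + (v - -2) * C_01
Cofactor C_01 = 5
Want det = 0: -40 + (v - -2) * 5 = 0
  (v - -2) = 40 / 5 = 8
  v = -2 + (8) = 6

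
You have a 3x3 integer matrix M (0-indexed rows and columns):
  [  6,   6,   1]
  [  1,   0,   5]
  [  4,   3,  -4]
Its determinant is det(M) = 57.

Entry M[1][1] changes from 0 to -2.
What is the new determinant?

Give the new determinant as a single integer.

Answer: 113

Derivation:
det is linear in row 1: changing M[1][1] by delta changes det by delta * cofactor(1,1).
Cofactor C_11 = (-1)^(1+1) * minor(1,1) = -28
Entry delta = -2 - 0 = -2
Det delta = -2 * -28 = 56
New det = 57 + 56 = 113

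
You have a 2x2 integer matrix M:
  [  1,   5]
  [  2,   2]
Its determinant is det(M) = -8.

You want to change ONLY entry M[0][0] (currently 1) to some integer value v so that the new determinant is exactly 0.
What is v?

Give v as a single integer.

det is linear in entry M[0][0]: det = old_det + (v - 1) * C_00
Cofactor C_00 = 2
Want det = 0: -8 + (v - 1) * 2 = 0
  (v - 1) = 8 / 2 = 4
  v = 1 + (4) = 5

Answer: 5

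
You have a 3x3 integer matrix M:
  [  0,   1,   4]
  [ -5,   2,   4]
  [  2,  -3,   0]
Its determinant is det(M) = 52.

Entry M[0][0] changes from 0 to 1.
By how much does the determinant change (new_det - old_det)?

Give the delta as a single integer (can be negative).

Cofactor C_00 = 12
Entry delta = 1 - 0 = 1
Det delta = entry_delta * cofactor = 1 * 12 = 12

Answer: 12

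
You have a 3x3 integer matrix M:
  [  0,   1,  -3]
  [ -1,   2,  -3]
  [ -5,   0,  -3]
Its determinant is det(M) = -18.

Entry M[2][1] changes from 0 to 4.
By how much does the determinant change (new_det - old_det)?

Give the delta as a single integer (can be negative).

Cofactor C_21 = 3
Entry delta = 4 - 0 = 4
Det delta = entry_delta * cofactor = 4 * 3 = 12

Answer: 12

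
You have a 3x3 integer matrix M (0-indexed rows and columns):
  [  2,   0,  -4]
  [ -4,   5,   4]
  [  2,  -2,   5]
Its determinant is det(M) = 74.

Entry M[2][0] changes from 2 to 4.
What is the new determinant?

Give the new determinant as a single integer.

Answer: 114

Derivation:
det is linear in row 2: changing M[2][0] by delta changes det by delta * cofactor(2,0).
Cofactor C_20 = (-1)^(2+0) * minor(2,0) = 20
Entry delta = 4 - 2 = 2
Det delta = 2 * 20 = 40
New det = 74 + 40 = 114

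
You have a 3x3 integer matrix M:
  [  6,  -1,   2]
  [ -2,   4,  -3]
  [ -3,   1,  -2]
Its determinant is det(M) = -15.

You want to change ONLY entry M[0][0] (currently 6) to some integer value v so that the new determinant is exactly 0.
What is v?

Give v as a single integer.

det is linear in entry M[0][0]: det = old_det + (v - 6) * C_00
Cofactor C_00 = -5
Want det = 0: -15 + (v - 6) * -5 = 0
  (v - 6) = 15 / -5 = -3
  v = 6 + (-3) = 3

Answer: 3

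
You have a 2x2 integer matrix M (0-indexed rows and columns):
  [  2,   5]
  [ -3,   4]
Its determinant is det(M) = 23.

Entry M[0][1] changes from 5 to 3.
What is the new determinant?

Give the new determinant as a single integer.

Answer: 17

Derivation:
det is linear in row 0: changing M[0][1] by delta changes det by delta * cofactor(0,1).
Cofactor C_01 = (-1)^(0+1) * minor(0,1) = 3
Entry delta = 3 - 5 = -2
Det delta = -2 * 3 = -6
New det = 23 + -6 = 17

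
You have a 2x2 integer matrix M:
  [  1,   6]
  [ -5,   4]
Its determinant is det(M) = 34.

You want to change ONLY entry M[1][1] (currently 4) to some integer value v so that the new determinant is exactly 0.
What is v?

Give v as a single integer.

Answer: -30

Derivation:
det is linear in entry M[1][1]: det = old_det + (v - 4) * C_11
Cofactor C_11 = 1
Want det = 0: 34 + (v - 4) * 1 = 0
  (v - 4) = -34 / 1 = -34
  v = 4 + (-34) = -30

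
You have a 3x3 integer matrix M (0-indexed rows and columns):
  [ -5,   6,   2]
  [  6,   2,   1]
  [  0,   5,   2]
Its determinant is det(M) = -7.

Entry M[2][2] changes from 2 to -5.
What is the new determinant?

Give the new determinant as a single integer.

Answer: 315

Derivation:
det is linear in row 2: changing M[2][2] by delta changes det by delta * cofactor(2,2).
Cofactor C_22 = (-1)^(2+2) * minor(2,2) = -46
Entry delta = -5 - 2 = -7
Det delta = -7 * -46 = 322
New det = -7 + 322 = 315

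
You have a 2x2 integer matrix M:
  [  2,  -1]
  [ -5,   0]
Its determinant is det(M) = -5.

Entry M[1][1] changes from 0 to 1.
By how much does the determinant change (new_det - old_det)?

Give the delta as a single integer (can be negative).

Cofactor C_11 = 2
Entry delta = 1 - 0 = 1
Det delta = entry_delta * cofactor = 1 * 2 = 2

Answer: 2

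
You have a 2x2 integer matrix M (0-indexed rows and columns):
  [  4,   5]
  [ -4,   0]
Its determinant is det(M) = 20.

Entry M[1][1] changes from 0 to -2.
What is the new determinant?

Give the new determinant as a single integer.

det is linear in row 1: changing M[1][1] by delta changes det by delta * cofactor(1,1).
Cofactor C_11 = (-1)^(1+1) * minor(1,1) = 4
Entry delta = -2 - 0 = -2
Det delta = -2 * 4 = -8
New det = 20 + -8 = 12

Answer: 12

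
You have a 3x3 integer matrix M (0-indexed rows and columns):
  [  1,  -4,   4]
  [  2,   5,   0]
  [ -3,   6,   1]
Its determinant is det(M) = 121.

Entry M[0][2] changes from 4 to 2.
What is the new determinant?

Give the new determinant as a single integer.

Answer: 67

Derivation:
det is linear in row 0: changing M[0][2] by delta changes det by delta * cofactor(0,2).
Cofactor C_02 = (-1)^(0+2) * minor(0,2) = 27
Entry delta = 2 - 4 = -2
Det delta = -2 * 27 = -54
New det = 121 + -54 = 67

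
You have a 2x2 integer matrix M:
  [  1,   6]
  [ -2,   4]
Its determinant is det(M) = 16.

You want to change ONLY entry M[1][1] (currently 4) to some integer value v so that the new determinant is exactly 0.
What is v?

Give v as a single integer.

det is linear in entry M[1][1]: det = old_det + (v - 4) * C_11
Cofactor C_11 = 1
Want det = 0: 16 + (v - 4) * 1 = 0
  (v - 4) = -16 / 1 = -16
  v = 4 + (-16) = -12

Answer: -12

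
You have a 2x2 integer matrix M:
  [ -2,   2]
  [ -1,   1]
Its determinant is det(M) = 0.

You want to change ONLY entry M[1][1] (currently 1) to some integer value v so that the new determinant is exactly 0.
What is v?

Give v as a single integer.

Answer: 1

Derivation:
det is linear in entry M[1][1]: det = old_det + (v - 1) * C_11
Cofactor C_11 = -2
Want det = 0: 0 + (v - 1) * -2 = 0
  (v - 1) = 0 / -2 = 0
  v = 1 + (0) = 1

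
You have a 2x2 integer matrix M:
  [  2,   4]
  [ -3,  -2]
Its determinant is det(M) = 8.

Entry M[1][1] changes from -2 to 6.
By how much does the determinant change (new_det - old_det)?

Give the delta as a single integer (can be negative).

Cofactor C_11 = 2
Entry delta = 6 - -2 = 8
Det delta = entry_delta * cofactor = 8 * 2 = 16

Answer: 16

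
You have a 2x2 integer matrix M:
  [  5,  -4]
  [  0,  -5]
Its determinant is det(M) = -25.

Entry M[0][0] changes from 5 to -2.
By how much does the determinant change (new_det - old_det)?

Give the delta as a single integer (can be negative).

Answer: 35

Derivation:
Cofactor C_00 = -5
Entry delta = -2 - 5 = -7
Det delta = entry_delta * cofactor = -7 * -5 = 35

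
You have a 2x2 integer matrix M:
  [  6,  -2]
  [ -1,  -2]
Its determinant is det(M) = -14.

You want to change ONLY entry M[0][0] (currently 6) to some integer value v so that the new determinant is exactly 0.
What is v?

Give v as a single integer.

det is linear in entry M[0][0]: det = old_det + (v - 6) * C_00
Cofactor C_00 = -2
Want det = 0: -14 + (v - 6) * -2 = 0
  (v - 6) = 14 / -2 = -7
  v = 6 + (-7) = -1

Answer: -1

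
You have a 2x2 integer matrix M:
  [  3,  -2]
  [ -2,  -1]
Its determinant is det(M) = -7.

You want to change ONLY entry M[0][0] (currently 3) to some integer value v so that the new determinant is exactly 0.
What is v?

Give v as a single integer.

det is linear in entry M[0][0]: det = old_det + (v - 3) * C_00
Cofactor C_00 = -1
Want det = 0: -7 + (v - 3) * -1 = 0
  (v - 3) = 7 / -1 = -7
  v = 3 + (-7) = -4

Answer: -4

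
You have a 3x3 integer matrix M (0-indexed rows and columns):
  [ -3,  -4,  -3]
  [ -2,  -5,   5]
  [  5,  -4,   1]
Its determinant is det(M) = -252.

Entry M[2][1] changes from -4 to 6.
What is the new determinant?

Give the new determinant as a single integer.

det is linear in row 2: changing M[2][1] by delta changes det by delta * cofactor(2,1).
Cofactor C_21 = (-1)^(2+1) * minor(2,1) = 21
Entry delta = 6 - -4 = 10
Det delta = 10 * 21 = 210
New det = -252 + 210 = -42

Answer: -42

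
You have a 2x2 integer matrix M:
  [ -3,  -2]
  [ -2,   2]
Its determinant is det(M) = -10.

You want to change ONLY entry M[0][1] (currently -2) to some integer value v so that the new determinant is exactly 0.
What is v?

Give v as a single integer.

det is linear in entry M[0][1]: det = old_det + (v - -2) * C_01
Cofactor C_01 = 2
Want det = 0: -10 + (v - -2) * 2 = 0
  (v - -2) = 10 / 2 = 5
  v = -2 + (5) = 3

Answer: 3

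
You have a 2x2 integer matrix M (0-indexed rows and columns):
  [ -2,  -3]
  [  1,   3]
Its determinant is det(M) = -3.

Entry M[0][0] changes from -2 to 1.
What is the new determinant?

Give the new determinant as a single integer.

Answer: 6

Derivation:
det is linear in row 0: changing M[0][0] by delta changes det by delta * cofactor(0,0).
Cofactor C_00 = (-1)^(0+0) * minor(0,0) = 3
Entry delta = 1 - -2 = 3
Det delta = 3 * 3 = 9
New det = -3 + 9 = 6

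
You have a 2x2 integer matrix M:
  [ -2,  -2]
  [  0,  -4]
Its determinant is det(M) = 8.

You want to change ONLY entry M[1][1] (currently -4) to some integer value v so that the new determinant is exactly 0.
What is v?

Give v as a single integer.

Answer: 0

Derivation:
det is linear in entry M[1][1]: det = old_det + (v - -4) * C_11
Cofactor C_11 = -2
Want det = 0: 8 + (v - -4) * -2 = 0
  (v - -4) = -8 / -2 = 4
  v = -4 + (4) = 0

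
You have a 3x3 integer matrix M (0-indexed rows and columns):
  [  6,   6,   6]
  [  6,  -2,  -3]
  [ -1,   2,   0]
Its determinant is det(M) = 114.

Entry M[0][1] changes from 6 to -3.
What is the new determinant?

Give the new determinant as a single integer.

Answer: 87

Derivation:
det is linear in row 0: changing M[0][1] by delta changes det by delta * cofactor(0,1).
Cofactor C_01 = (-1)^(0+1) * minor(0,1) = 3
Entry delta = -3 - 6 = -9
Det delta = -9 * 3 = -27
New det = 114 + -27 = 87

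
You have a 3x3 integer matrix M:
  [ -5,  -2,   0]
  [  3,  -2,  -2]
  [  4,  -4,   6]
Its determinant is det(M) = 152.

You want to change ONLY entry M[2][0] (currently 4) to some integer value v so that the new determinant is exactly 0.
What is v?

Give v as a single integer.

det is linear in entry M[2][0]: det = old_det + (v - 4) * C_20
Cofactor C_20 = 4
Want det = 0: 152 + (v - 4) * 4 = 0
  (v - 4) = -152 / 4 = -38
  v = 4 + (-38) = -34

Answer: -34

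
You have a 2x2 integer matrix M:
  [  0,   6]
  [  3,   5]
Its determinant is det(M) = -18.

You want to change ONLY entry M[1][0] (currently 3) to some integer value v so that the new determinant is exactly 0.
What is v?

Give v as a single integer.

det is linear in entry M[1][0]: det = old_det + (v - 3) * C_10
Cofactor C_10 = -6
Want det = 0: -18 + (v - 3) * -6 = 0
  (v - 3) = 18 / -6 = -3
  v = 3 + (-3) = 0

Answer: 0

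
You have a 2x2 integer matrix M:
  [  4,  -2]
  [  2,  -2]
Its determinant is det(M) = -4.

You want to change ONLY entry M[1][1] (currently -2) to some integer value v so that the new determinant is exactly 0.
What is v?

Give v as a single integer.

det is linear in entry M[1][1]: det = old_det + (v - -2) * C_11
Cofactor C_11 = 4
Want det = 0: -4 + (v - -2) * 4 = 0
  (v - -2) = 4 / 4 = 1
  v = -2 + (1) = -1

Answer: -1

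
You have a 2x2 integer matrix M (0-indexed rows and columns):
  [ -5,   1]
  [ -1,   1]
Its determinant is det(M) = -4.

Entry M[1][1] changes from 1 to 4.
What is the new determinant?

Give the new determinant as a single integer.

Answer: -19

Derivation:
det is linear in row 1: changing M[1][1] by delta changes det by delta * cofactor(1,1).
Cofactor C_11 = (-1)^(1+1) * minor(1,1) = -5
Entry delta = 4 - 1 = 3
Det delta = 3 * -5 = -15
New det = -4 + -15 = -19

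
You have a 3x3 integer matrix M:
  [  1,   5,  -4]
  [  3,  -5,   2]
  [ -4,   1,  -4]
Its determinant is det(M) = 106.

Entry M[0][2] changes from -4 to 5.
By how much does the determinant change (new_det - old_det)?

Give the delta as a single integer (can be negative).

Answer: -153

Derivation:
Cofactor C_02 = -17
Entry delta = 5 - -4 = 9
Det delta = entry_delta * cofactor = 9 * -17 = -153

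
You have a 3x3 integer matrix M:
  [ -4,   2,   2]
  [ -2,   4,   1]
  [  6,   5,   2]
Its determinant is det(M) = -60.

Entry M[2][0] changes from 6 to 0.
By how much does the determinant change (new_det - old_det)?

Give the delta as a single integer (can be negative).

Cofactor C_20 = -6
Entry delta = 0 - 6 = -6
Det delta = entry_delta * cofactor = -6 * -6 = 36

Answer: 36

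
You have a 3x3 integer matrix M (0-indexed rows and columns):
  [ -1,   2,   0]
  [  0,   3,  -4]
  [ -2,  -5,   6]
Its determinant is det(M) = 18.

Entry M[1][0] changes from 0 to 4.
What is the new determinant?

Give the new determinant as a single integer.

Answer: -30

Derivation:
det is linear in row 1: changing M[1][0] by delta changes det by delta * cofactor(1,0).
Cofactor C_10 = (-1)^(1+0) * minor(1,0) = -12
Entry delta = 4 - 0 = 4
Det delta = 4 * -12 = -48
New det = 18 + -48 = -30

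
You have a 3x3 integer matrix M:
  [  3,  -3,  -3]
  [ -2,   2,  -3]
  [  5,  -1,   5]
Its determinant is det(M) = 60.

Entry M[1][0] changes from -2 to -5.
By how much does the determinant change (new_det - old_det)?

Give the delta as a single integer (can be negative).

Cofactor C_10 = 18
Entry delta = -5 - -2 = -3
Det delta = entry_delta * cofactor = -3 * 18 = -54

Answer: -54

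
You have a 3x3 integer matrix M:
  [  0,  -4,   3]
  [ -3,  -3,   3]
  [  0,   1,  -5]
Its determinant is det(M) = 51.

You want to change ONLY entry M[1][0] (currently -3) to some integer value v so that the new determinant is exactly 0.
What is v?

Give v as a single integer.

Answer: 0

Derivation:
det is linear in entry M[1][0]: det = old_det + (v - -3) * C_10
Cofactor C_10 = -17
Want det = 0: 51 + (v - -3) * -17 = 0
  (v - -3) = -51 / -17 = 3
  v = -3 + (3) = 0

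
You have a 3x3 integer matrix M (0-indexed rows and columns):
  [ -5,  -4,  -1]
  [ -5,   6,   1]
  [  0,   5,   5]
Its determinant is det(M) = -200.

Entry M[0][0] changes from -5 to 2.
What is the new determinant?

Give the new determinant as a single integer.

Answer: -25

Derivation:
det is linear in row 0: changing M[0][0] by delta changes det by delta * cofactor(0,0).
Cofactor C_00 = (-1)^(0+0) * minor(0,0) = 25
Entry delta = 2 - -5 = 7
Det delta = 7 * 25 = 175
New det = -200 + 175 = -25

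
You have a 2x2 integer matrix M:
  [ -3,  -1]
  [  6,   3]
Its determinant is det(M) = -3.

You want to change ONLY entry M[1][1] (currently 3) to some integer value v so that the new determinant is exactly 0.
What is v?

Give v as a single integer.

Answer: 2

Derivation:
det is linear in entry M[1][1]: det = old_det + (v - 3) * C_11
Cofactor C_11 = -3
Want det = 0: -3 + (v - 3) * -3 = 0
  (v - 3) = 3 / -3 = -1
  v = 3 + (-1) = 2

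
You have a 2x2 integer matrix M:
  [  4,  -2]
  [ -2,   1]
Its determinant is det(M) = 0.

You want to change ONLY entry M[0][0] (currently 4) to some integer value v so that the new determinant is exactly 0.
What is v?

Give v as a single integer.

Answer: 4

Derivation:
det is linear in entry M[0][0]: det = old_det + (v - 4) * C_00
Cofactor C_00 = 1
Want det = 0: 0 + (v - 4) * 1 = 0
  (v - 4) = 0 / 1 = 0
  v = 4 + (0) = 4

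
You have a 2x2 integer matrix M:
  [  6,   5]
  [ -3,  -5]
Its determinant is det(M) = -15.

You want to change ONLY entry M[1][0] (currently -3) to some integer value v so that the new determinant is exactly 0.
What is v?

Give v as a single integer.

det is linear in entry M[1][0]: det = old_det + (v - -3) * C_10
Cofactor C_10 = -5
Want det = 0: -15 + (v - -3) * -5 = 0
  (v - -3) = 15 / -5 = -3
  v = -3 + (-3) = -6

Answer: -6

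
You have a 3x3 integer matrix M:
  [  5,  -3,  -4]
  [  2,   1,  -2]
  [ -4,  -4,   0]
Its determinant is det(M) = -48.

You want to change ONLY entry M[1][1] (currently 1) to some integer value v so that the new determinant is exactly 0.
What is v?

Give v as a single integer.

Answer: -2

Derivation:
det is linear in entry M[1][1]: det = old_det + (v - 1) * C_11
Cofactor C_11 = -16
Want det = 0: -48 + (v - 1) * -16 = 0
  (v - 1) = 48 / -16 = -3
  v = 1 + (-3) = -2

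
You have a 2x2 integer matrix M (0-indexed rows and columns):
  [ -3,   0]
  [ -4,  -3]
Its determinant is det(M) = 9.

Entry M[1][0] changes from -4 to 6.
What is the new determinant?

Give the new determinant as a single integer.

det is linear in row 1: changing M[1][0] by delta changes det by delta * cofactor(1,0).
Cofactor C_10 = (-1)^(1+0) * minor(1,0) = 0
Entry delta = 6 - -4 = 10
Det delta = 10 * 0 = 0
New det = 9 + 0 = 9

Answer: 9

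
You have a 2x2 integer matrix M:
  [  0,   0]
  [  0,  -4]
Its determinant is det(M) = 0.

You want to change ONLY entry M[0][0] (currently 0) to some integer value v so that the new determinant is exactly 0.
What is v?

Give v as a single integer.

Answer: 0

Derivation:
det is linear in entry M[0][0]: det = old_det + (v - 0) * C_00
Cofactor C_00 = -4
Want det = 0: 0 + (v - 0) * -4 = 0
  (v - 0) = 0 / -4 = 0
  v = 0 + (0) = 0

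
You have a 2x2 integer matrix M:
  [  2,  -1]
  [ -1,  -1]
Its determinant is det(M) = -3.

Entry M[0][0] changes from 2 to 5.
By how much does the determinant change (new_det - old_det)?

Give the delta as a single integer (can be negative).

Answer: -3

Derivation:
Cofactor C_00 = -1
Entry delta = 5 - 2 = 3
Det delta = entry_delta * cofactor = 3 * -1 = -3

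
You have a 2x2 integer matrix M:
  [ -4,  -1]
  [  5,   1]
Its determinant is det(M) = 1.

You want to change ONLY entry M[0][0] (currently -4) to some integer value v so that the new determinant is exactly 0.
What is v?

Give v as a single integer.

det is linear in entry M[0][0]: det = old_det + (v - -4) * C_00
Cofactor C_00 = 1
Want det = 0: 1 + (v - -4) * 1 = 0
  (v - -4) = -1 / 1 = -1
  v = -4 + (-1) = -5

Answer: -5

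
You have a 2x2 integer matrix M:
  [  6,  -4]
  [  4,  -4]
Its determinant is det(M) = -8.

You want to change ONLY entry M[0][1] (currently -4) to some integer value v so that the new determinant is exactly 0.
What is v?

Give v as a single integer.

det is linear in entry M[0][1]: det = old_det + (v - -4) * C_01
Cofactor C_01 = -4
Want det = 0: -8 + (v - -4) * -4 = 0
  (v - -4) = 8 / -4 = -2
  v = -4 + (-2) = -6

Answer: -6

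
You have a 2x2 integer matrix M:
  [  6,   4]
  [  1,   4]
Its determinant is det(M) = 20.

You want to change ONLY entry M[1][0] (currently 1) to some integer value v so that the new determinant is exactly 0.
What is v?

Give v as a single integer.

Answer: 6

Derivation:
det is linear in entry M[1][0]: det = old_det + (v - 1) * C_10
Cofactor C_10 = -4
Want det = 0: 20 + (v - 1) * -4 = 0
  (v - 1) = -20 / -4 = 5
  v = 1 + (5) = 6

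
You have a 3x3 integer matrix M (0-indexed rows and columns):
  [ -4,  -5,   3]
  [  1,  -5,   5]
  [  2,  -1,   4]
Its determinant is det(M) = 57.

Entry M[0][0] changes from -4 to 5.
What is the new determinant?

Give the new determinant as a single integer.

det is linear in row 0: changing M[0][0] by delta changes det by delta * cofactor(0,0).
Cofactor C_00 = (-1)^(0+0) * minor(0,0) = -15
Entry delta = 5 - -4 = 9
Det delta = 9 * -15 = -135
New det = 57 + -135 = -78

Answer: -78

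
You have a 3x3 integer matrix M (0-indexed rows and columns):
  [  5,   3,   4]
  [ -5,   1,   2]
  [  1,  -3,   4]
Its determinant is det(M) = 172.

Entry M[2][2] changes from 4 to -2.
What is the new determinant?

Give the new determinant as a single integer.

det is linear in row 2: changing M[2][2] by delta changes det by delta * cofactor(2,2).
Cofactor C_22 = (-1)^(2+2) * minor(2,2) = 20
Entry delta = -2 - 4 = -6
Det delta = -6 * 20 = -120
New det = 172 + -120 = 52

Answer: 52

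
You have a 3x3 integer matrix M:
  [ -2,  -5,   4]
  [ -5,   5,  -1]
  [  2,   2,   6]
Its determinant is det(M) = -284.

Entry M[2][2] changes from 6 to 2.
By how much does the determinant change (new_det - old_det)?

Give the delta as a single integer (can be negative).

Cofactor C_22 = -35
Entry delta = 2 - 6 = -4
Det delta = entry_delta * cofactor = -4 * -35 = 140

Answer: 140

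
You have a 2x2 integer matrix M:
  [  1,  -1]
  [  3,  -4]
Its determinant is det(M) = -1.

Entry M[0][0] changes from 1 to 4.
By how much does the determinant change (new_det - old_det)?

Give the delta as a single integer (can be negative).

Answer: -12

Derivation:
Cofactor C_00 = -4
Entry delta = 4 - 1 = 3
Det delta = entry_delta * cofactor = 3 * -4 = -12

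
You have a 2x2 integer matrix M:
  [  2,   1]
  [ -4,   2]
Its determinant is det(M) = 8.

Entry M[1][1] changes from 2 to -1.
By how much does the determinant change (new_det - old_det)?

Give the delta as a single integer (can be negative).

Answer: -6

Derivation:
Cofactor C_11 = 2
Entry delta = -1 - 2 = -3
Det delta = entry_delta * cofactor = -3 * 2 = -6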